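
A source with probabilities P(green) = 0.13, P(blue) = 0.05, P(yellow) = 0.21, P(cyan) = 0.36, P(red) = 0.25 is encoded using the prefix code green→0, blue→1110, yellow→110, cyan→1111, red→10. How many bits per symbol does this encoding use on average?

L̄ = Σ pᵢ·ℓᵢ = 0.13·1 + 0.05·4 + 0.21·3 + 0.36·4 + 0.25·2 = 2.9 bits/symbol.

2.9 bits/symbol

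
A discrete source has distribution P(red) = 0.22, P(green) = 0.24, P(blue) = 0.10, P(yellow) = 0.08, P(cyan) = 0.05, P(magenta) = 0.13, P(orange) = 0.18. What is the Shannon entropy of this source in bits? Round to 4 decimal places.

H = −Σ pᵢ log₂ pᵢ.
−0.22·log₂(0.22) = 0.4806
−0.24·log₂(0.24) = 0.4941
−0.10·log₂(0.10) = 0.3322
−0.08·log₂(0.08) = 0.2915
−0.05·log₂(0.05) = 0.2161
−0.13·log₂(0.13) = 0.3826
−0.18·log₂(0.18) = 0.4453
Sum ≈ 2.6425 → 2.6425 bits.

2.6425 bits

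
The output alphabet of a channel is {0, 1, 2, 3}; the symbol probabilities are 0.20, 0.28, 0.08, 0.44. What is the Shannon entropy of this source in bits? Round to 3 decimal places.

H = −Σ pᵢ log₂ pᵢ.
−0.20·log₂(0.20) = 0.4644
−0.28·log₂(0.28) = 0.5142
−0.08·log₂(0.08) = 0.2915
−0.44·log₂(0.44) = 0.5211
Sum ≈ 1.7913 → 1.791 bits.

1.791 bits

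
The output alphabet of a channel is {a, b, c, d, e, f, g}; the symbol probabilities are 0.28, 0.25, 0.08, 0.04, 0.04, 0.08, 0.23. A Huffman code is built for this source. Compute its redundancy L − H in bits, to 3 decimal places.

0.024 bits

Entropy H = −Σ p log₂ p ≈ 2.4564 bits.
Huffman merges: 1/25+1/25→2/25; 2/25+2/25→4/25; 2/25+4/25→6/25; 23/100+6/25→47/100; 1/4+7/25→53/100; 47/100+53/100→1. L = 62/25 ≈ 2.4800.
L − H = 2.4800 − 2.4564 = 0.024 bits.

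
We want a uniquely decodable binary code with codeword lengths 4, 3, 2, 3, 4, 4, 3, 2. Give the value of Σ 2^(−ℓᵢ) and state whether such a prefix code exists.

1.0625; no

With common denominator 2^4 = 16: Σ 2^(−ℓᵢ) = 1/16 + 2/16 + 4/16 + 2/16 + 1/16 + 1/16 + 2/16 + 4/16 = 17/16 = 1.0625.
Kraft's inequality requires Σ ≤ 1; here Σ = 1.0625 > 1, so no such prefix code exists.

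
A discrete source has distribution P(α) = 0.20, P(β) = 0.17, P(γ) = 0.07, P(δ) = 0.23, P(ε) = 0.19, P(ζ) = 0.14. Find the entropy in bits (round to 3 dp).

H = −Σ pᵢ log₂ pᵢ.
−0.20·log₂(0.20) = 0.4644
−0.17·log₂(0.17) = 0.4346
−0.07·log₂(0.07) = 0.2686
−0.23·log₂(0.23) = 0.4877
−0.19·log₂(0.19) = 0.4552
−0.14·log₂(0.14) = 0.3971
Sum ≈ 2.5075 → 2.508 bits.

2.508 bits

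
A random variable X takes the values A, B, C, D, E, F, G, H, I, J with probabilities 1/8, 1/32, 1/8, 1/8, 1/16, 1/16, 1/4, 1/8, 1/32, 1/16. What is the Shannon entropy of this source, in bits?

3.0625 bits

Each probability is a power of 1/2, so log₂(1/p) is an integer.
H = Σ p·log₂(1/p) = 1/8·3 + 1/32·5 + 1/8·3 + 1/8·3 + 1/16·4 + 1/16·4 + 1/4·2 + 1/8·3 + 1/32·5 + 1/16·4 = 3.0625 bits.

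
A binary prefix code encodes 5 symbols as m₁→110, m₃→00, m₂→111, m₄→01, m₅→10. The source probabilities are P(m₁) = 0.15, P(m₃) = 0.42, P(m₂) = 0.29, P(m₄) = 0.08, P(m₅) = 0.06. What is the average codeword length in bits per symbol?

L̄ = Σ pᵢ·ℓᵢ = 0.15·3 + 0.42·2 + 0.29·3 + 0.08·2 + 0.06·2 = 2.44 bits/symbol.

2.44 bits/symbol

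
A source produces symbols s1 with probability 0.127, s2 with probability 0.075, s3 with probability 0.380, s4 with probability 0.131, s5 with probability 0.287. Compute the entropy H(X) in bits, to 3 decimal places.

H = −Σ pᵢ log₂ pᵢ.
−0.127·log₂(0.127) = 0.3781
−0.075·log₂(0.075) = 0.2803
−0.380·log₂(0.380) = 0.5305
−0.131·log₂(0.131) = 0.3841
−0.287·log₂(0.287) = 0.5169
Sum ≈ 2.0898 → 2.090 bits.

2.090 bits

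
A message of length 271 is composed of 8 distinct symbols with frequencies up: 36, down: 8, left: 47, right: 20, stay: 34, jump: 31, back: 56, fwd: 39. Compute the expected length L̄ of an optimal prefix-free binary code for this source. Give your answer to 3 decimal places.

2.897 bits/symbol

Probabilities are the counts divided by 271.
Repeatedly combine the two least-probable nodes; the expected code length is the sum of the merged weights.
merge 8/271 + 20/271 → 28/271
merge 28/271 + 31/271 → 59/271
merge 34/271 + 36/271 → 70/271
merge 39/271 + 47/271 → 86/271
merge 56/271 + 59/271 → 115/271
merge 70/271 + 86/271 → 156/271
merge 115/271 + 156/271 → 1
L = 28/271 + 59/271 + 70/271 + 86/271 + 115/271 + 156/271 + 1 = 785/271 ≈ 2.897 bits/symbol.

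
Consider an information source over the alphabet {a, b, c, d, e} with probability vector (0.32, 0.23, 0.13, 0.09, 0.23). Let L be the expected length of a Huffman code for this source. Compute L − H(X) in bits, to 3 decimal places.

Entropy H = −Σ p log₂ p ≈ 2.1967 bits.
Huffman merges: 9/100+13/100→11/50; 11/50+23/100→9/20; 23/100+8/25→11/20; 9/20+11/20→1. L = 111/50 ≈ 2.2200.
L − H = 2.2200 − 2.1967 = 0.023 bits.

0.023 bits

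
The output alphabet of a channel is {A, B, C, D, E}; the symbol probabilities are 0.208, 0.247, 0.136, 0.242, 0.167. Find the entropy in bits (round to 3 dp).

2.288 bits

H = −Σ pᵢ log₂ pᵢ.
−0.208·log₂(0.208) = 0.4712
−0.247·log₂(0.247) = 0.4983
−0.136·log₂(0.136) = 0.3915
−0.242·log₂(0.242) = 0.4954
−0.167·log₂(0.167) = 0.4312
Sum ≈ 2.2875 → 2.288 bits.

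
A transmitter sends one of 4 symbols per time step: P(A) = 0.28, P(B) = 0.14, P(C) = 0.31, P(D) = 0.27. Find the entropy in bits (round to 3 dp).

1.945 bits

H = −Σ pᵢ log₂ pᵢ.
−0.28·log₂(0.28) = 0.5142
−0.14·log₂(0.14) = 0.3971
−0.31·log₂(0.31) = 0.5238
−0.27·log₂(0.27) = 0.5100
Sum ≈ 1.9451 → 1.945 bits.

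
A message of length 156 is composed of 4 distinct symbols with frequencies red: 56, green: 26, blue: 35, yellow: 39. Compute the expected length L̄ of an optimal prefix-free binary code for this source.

Probabilities are the counts divided by 156.
Repeatedly combine the two least-probable nodes; the expected code length is the sum of the merged weights.
merge 1/6 + 35/156 → 61/156
merge 1/4 + 14/39 → 95/156
merge 61/156 + 95/156 → 1
L = 61/156 + 95/156 + 1 = 2 bits/symbol.

2 bits/symbol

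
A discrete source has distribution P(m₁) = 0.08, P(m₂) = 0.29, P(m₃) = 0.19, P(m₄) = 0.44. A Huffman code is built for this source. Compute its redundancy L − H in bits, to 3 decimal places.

0.044 bits

Entropy H = −Σ p log₂ p ≈ 1.7858 bits.
Huffman merges: 2/25+19/100→27/100; 27/100+29/100→14/25; 11/25+14/25→1. L = 183/100 ≈ 1.8300.
L − H = 1.8300 − 1.7858 = 0.044 bits.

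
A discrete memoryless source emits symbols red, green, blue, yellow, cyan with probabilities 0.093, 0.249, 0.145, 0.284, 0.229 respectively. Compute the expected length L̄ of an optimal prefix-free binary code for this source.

2.238 bits/symbol

Repeatedly combine the two least-probable nodes; the expected code length is the sum of the merged weights.
merge 93/1000 + 29/200 → 119/500
merge 229/1000 + 119/500 → 467/1000
merge 249/1000 + 71/250 → 533/1000
merge 467/1000 + 533/1000 → 1
L = 119/500 + 467/1000 + 533/1000 + 1 = 1119/500 = 2.238 bits/symbol.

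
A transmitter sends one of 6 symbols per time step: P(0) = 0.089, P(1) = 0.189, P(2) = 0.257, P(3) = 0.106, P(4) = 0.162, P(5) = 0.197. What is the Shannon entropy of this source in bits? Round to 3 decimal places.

H = −Σ pᵢ log₂ pᵢ.
−0.089·log₂(0.089) = 0.3106
−0.189·log₂(0.189) = 0.4543
−0.257·log₂(0.257) = 0.5038
−0.106·log₂(0.106) = 0.3432
−0.162·log₂(0.162) = 0.4254
−0.197·log₂(0.197) = 0.4617
Sum ≈ 2.4990 → 2.499 bits.

2.499 bits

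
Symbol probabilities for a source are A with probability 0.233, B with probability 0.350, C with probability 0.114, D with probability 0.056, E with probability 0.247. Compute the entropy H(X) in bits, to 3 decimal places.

H = −Σ pᵢ log₂ pᵢ.
−0.233·log₂(0.233) = 0.4897
−0.350·log₂(0.350) = 0.5301
−0.114·log₂(0.114) = 0.3571
−0.056·log₂(0.056) = 0.2329
−0.247·log₂(0.247) = 0.4983
Sum ≈ 2.1081 → 2.108 bits.

2.108 bits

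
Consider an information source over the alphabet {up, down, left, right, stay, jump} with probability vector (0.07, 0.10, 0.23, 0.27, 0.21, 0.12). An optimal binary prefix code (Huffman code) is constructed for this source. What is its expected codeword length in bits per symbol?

2.46 bits/symbol

Repeatedly combine the two least-probable nodes; the expected code length is the sum of the merged weights.
merge 7/100 + 1/10 → 17/100
merge 3/25 + 17/100 → 29/100
merge 21/100 + 23/100 → 11/25
merge 27/100 + 29/100 → 14/25
merge 11/25 + 14/25 → 1
L = 17/100 + 29/100 + 11/25 + 14/25 + 1 = 123/50 = 2.46 bits/symbol.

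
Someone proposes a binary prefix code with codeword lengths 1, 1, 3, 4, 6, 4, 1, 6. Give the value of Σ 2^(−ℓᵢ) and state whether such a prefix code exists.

With common denominator 2^6 = 64: Σ 2^(−ℓᵢ) = 32/64 + 32/64 + 8/64 + 4/64 + 1/64 + 4/64 + 32/64 + 1/64 = 114/64 = 1.78125.
Kraft's inequality requires Σ ≤ 1; here Σ = 1.78125 > 1, so no such prefix code exists.

1.78125; no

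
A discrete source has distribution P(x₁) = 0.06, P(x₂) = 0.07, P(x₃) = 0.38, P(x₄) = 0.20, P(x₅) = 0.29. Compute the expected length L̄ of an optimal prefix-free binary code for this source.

2.08 bits/symbol

Repeatedly combine the two least-probable nodes; the expected code length is the sum of the merged weights.
merge 3/50 + 7/100 → 13/100
merge 13/100 + 1/5 → 33/100
merge 29/100 + 33/100 → 31/50
merge 19/50 + 31/50 → 1
L = 13/100 + 33/100 + 31/50 + 1 = 52/25 = 2.08 bits/symbol.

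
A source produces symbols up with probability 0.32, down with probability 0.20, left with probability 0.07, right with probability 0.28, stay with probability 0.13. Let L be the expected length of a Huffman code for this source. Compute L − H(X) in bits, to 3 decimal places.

0.044 bits

Entropy H = −Σ p log₂ p ≈ 2.1558 bits.
Huffman merges: 7/100+13/100→1/5; 1/5+1/5→2/5; 7/25+8/25→3/5; 2/5+3/5→1. L = 11/5 ≈ 2.2000.
L − H = 2.2000 − 2.1558 = 0.044 bits.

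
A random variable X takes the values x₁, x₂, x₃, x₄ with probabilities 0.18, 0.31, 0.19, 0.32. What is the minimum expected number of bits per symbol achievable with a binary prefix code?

Repeatedly combine the two least-probable nodes; the expected code length is the sum of the merged weights.
merge 9/50 + 19/100 → 37/100
merge 31/100 + 8/25 → 63/100
merge 37/100 + 63/100 → 1
L = 37/100 + 63/100 + 1 = 2 bits/symbol.

2 bits/symbol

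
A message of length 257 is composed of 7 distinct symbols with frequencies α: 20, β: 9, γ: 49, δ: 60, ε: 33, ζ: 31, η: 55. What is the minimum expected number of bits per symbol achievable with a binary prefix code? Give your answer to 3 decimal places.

Probabilities are the counts divided by 257.
Repeatedly combine the two least-probable nodes; the expected code length is the sum of the merged weights.
merge 9/257 + 20/257 → 29/257
merge 29/257 + 31/257 → 60/257
merge 33/257 + 49/257 → 82/257
merge 55/257 + 60/257 → 115/257
merge 60/257 + 82/257 → 142/257
merge 115/257 + 142/257 → 1
L = 29/257 + 60/257 + 82/257 + 115/257 + 142/257 + 1 = 685/257 ≈ 2.665 bits/symbol.

2.665 bits/symbol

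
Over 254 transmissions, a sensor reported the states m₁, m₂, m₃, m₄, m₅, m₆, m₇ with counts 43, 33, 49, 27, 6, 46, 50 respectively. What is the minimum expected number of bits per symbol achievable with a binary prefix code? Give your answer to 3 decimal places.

Probabilities are the counts divided by 254.
Repeatedly combine the two least-probable nodes; the expected code length is the sum of the merged weights.
merge 3/127 + 27/254 → 33/254
merge 33/254 + 33/254 → 33/127
merge 43/254 + 23/127 → 89/254
merge 49/254 + 25/127 → 99/254
merge 33/127 + 89/254 → 155/254
merge 99/254 + 155/254 → 1
L = 33/254 + 33/127 + 89/254 + 99/254 + 155/254 + 1 = 348/127 ≈ 2.740 bits/symbol.

2.740 bits/symbol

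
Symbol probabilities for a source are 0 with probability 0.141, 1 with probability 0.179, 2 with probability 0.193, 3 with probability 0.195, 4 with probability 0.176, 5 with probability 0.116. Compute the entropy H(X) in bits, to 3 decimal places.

H = −Σ pᵢ log₂ pᵢ.
−0.141·log₂(0.141) = 0.3985
−0.179·log₂(0.179) = 0.4443
−0.193·log₂(0.193) = 0.4581
−0.195·log₂(0.195) = 0.4599
−0.176·log₂(0.176) = 0.4411
−0.116·log₂(0.116) = 0.3605
Sum ≈ 2.5623 → 2.562 bits.

2.562 bits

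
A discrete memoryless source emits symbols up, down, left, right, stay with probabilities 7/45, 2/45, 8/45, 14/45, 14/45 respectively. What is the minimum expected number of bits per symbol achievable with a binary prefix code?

2.2 bits/symbol

Repeatedly combine the two least-probable nodes; the expected code length is the sum of the merged weights.
merge 2/45 + 7/45 → 1/5
merge 8/45 + 1/5 → 17/45
merge 14/45 + 14/45 → 28/45
merge 17/45 + 28/45 → 1
L = 1/5 + 17/45 + 28/45 + 1 = 11/5 = 2.2 bits/symbol.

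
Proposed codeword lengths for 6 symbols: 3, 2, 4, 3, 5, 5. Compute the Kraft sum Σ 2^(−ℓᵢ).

0.625

With common denominator 2^5 = 32: Σ 2^(−ℓᵢ) = 4/32 + 8/32 + 2/32 + 4/32 + 1/32 + 1/32 = 20/32 = 0.625.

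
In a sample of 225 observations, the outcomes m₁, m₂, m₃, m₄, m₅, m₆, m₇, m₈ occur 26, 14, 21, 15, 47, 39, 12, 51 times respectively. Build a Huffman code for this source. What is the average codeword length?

Probabilities are the counts divided by 225.
Repeatedly combine the two least-probable nodes; the expected code length is the sum of the merged weights.
merge 4/75 + 14/225 → 26/225
merge 1/15 + 7/75 → 4/25
merge 26/225 + 26/225 → 52/225
merge 4/25 + 13/75 → 1/3
merge 47/225 + 17/75 → 98/225
merge 52/225 + 1/3 → 127/225
merge 98/225 + 127/225 → 1
L = 26/225 + 4/25 + 52/225 + 1/3 + 98/225 + 127/225 + 1 = 71/25 = 2.84 bits/symbol.

2.84 bits/symbol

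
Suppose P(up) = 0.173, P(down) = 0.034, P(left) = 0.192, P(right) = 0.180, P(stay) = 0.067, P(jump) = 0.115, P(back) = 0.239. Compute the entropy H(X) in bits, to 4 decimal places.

H = −Σ pᵢ log₂ pᵢ.
−0.173·log₂(0.173) = 0.4379
−0.034·log₂(0.034) = 0.1659
−0.192·log₂(0.192) = 0.4571
−0.180·log₂(0.180) = 0.4453
−0.067·log₂(0.067) = 0.2613
−0.115·log₂(0.115) = 0.3588
−0.239·log₂(0.239) = 0.4935
Sum ≈ 2.6198 → 2.6198 bits.

2.6198 bits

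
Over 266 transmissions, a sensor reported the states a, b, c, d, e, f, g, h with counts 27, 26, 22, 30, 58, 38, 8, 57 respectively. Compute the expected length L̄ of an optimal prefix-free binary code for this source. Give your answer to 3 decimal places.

Probabilities are the counts divided by 266.
Repeatedly combine the two least-probable nodes; the expected code length is the sum of the merged weights.
merge 4/133 + 11/133 → 15/133
merge 13/133 + 27/266 → 53/266
merge 15/133 + 15/133 → 30/133
merge 1/7 + 53/266 → 13/38
merge 3/14 + 29/133 → 115/266
merge 30/133 + 13/38 → 151/266
merge 115/266 + 151/266 → 1
L = 15/133 + 53/266 + 30/133 + 13/38 + 115/266 + 151/266 + 1 = 383/133 ≈ 2.880 bits/symbol.

2.880 bits/symbol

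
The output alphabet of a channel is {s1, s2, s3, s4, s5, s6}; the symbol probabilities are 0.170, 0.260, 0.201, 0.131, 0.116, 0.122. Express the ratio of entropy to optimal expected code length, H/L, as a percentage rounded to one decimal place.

99.3%

Entropy H = −Σ p log₂ p ≈ 2.5201 bits.
Huffman merges: 29/250+61/500→119/500; 131/1000+17/100→301/1000; 201/1000+119/500→439/1000; 13/50+301/1000→561/1000; 439/1000+561/1000→1. L = 2539/1000 ≈ 2.5390.
Efficiency = H/L = 2.5201/2.5390 = 99.3%.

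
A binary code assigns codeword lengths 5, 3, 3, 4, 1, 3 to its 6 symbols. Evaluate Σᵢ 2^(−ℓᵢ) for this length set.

0.96875

With common denominator 2^5 = 32: Σ 2^(−ℓᵢ) = 1/32 + 4/32 + 4/32 + 2/32 + 16/32 + 4/32 = 31/32 = 0.96875.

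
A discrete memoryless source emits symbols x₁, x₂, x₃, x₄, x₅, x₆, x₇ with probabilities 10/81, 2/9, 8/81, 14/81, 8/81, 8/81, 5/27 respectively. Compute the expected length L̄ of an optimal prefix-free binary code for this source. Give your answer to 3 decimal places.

Repeatedly combine the two least-probable nodes; the expected code length is the sum of the merged weights.
merge 8/81 + 8/81 → 16/81
merge 8/81 + 10/81 → 2/9
merge 14/81 + 5/27 → 29/81
merge 16/81 + 2/9 → 34/81
merge 2/9 + 29/81 → 47/81
merge 34/81 + 47/81 → 1
L = 16/81 + 2/9 + 29/81 + 34/81 + 47/81 + 1 = 25/9 ≈ 2.778 bits/symbol.

2.778 bits/symbol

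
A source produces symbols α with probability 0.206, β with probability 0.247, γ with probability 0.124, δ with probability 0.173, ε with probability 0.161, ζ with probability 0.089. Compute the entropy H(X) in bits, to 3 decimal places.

H = −Σ pᵢ log₂ pᵢ.
−0.206·log₂(0.206) = 0.4695
−0.247·log₂(0.247) = 0.4983
−0.124·log₂(0.124) = 0.3734
−0.173·log₂(0.173) = 0.4379
−0.161·log₂(0.161) = 0.4242
−0.089·log₂(0.089) = 0.3106
Sum ≈ 2.5140 → 2.514 bits.

2.514 bits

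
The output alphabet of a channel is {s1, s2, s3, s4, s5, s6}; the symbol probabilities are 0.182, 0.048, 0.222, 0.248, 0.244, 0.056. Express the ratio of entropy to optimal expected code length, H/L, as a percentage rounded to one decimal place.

99.1%

Entropy H = −Σ p log₂ p ≈ 2.3680 bits.
Huffman merges: 6/125+7/125→13/125; 13/125+91/500→143/500; 111/500+61/250→233/500; 31/125+143/500→267/500; 233/500+267/500→1. L = 239/100 ≈ 2.3900.
Efficiency = H/L = 2.3680/2.3900 = 99.1%.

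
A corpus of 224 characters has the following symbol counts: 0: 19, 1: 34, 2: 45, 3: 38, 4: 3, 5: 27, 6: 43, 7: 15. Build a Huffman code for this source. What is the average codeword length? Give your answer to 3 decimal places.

Probabilities are the counts divided by 224.
Repeatedly combine the two least-probable nodes; the expected code length is the sum of the merged weights.
merge 3/224 + 15/224 → 9/112
merge 9/112 + 19/224 → 37/224
merge 27/224 + 17/112 → 61/224
merge 37/224 + 19/112 → 75/224
merge 43/224 + 45/224 → 11/28
merge 61/224 + 75/224 → 17/28
merge 11/28 + 17/28 → 1
L = 9/112 + 37/224 + 61/224 + 75/224 + 11/28 + 17/28 + 1 = 639/224 ≈ 2.853 bits/symbol.

2.853 bits/symbol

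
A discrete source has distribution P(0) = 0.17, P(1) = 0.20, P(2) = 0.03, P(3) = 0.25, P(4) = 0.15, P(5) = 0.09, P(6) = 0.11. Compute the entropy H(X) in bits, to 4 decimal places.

H = −Σ pᵢ log₂ pᵢ.
−0.17·log₂(0.17) = 0.4346
−0.20·log₂(0.20) = 0.4644
−0.03·log₂(0.03) = 0.1518
−0.25·log₂(0.25) = 0.5000
−0.15·log₂(0.15) = 0.4105
−0.09·log₂(0.09) = 0.3127
−0.11·log₂(0.11) = 0.3503
Sum ≈ 2.6242 → 2.6242 bits.

2.6242 bits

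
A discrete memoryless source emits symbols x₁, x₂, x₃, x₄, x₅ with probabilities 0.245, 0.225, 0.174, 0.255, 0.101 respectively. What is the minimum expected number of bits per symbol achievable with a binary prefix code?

Repeatedly combine the two least-probable nodes; the expected code length is the sum of the merged weights.
merge 101/1000 + 87/500 → 11/40
merge 9/40 + 49/200 → 47/100
merge 51/200 + 11/40 → 53/100
merge 47/100 + 53/100 → 1
L = 11/40 + 47/100 + 53/100 + 1 = 91/40 = 2.275 bits/symbol.

2.275 bits/symbol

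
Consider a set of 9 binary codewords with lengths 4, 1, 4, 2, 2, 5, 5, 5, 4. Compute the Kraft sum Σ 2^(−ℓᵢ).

With common denominator 2^5 = 32: Σ 2^(−ℓᵢ) = 2/32 + 16/32 + 2/32 + 8/32 + 8/32 + 1/32 + 1/32 + 1/32 + 2/32 = 41/32 = 1.28125.

1.28125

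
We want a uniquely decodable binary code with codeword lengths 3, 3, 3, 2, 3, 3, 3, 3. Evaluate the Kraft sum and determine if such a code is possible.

1.125; no

With common denominator 2^3 = 8: Σ 2^(−ℓᵢ) = 1/8 + 1/8 + 1/8 + 2/8 + 1/8 + 1/8 + 1/8 + 1/8 = 9/8 = 1.125.
Kraft's inequality requires Σ ≤ 1; here Σ = 1.125 > 1, so no such prefix code exists.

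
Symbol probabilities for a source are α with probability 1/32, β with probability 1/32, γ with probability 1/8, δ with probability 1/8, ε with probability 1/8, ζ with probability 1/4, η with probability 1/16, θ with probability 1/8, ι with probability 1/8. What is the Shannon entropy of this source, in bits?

2.9375 bits

Each probability is a power of 1/2, so log₂(1/p) is an integer.
H = Σ p·log₂(1/p) = 1/32·5 + 1/32·5 + 1/8·3 + 1/8·3 + 1/8·3 + 1/4·2 + 1/16·4 + 1/8·3 + 1/8·3 = 2.9375 bits.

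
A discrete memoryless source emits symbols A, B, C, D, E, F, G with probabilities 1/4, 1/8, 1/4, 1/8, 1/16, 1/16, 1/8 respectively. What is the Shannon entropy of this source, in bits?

2.625 bits

Each probability is a power of 1/2, so log₂(1/p) is an integer.
H = Σ p·log₂(1/p) = 1/4·2 + 1/8·3 + 1/4·2 + 1/8·3 + 1/16·4 + 1/16·4 + 1/8·3 = 2.625 bits.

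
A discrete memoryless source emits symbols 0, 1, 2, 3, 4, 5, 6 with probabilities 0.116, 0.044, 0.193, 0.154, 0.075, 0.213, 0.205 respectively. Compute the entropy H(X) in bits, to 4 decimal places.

H = −Σ pᵢ log₂ pᵢ.
−0.116·log₂(0.116) = 0.3605
−0.044·log₂(0.044) = 0.1983
−0.193·log₂(0.193) = 0.4581
−0.154·log₂(0.154) = 0.4156
−0.075·log₂(0.075) = 0.2803
−0.213·log₂(0.213) = 0.4752
−0.205·log₂(0.205) = 0.4687
Sum ≈ 2.6567 → 2.6567 bits.

2.6567 bits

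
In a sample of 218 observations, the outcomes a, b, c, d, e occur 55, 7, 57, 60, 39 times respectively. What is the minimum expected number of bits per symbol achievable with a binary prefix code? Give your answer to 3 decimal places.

2.211 bits/symbol

Probabilities are the counts divided by 218.
Repeatedly combine the two least-probable nodes; the expected code length is the sum of the merged weights.
merge 7/218 + 39/218 → 23/109
merge 23/109 + 55/218 → 101/218
merge 57/218 + 30/109 → 117/218
merge 101/218 + 117/218 → 1
L = 23/109 + 101/218 + 117/218 + 1 = 241/109 ≈ 2.211 bits/symbol.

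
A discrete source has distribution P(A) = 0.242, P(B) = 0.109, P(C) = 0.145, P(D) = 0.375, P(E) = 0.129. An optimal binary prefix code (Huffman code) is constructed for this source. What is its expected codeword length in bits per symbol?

2.238 bits/symbol

Repeatedly combine the two least-probable nodes; the expected code length is the sum of the merged weights.
merge 109/1000 + 129/1000 → 119/500
merge 29/200 + 119/500 → 383/1000
merge 121/500 + 3/8 → 617/1000
merge 383/1000 + 617/1000 → 1
L = 119/500 + 383/1000 + 617/1000 + 1 = 1119/500 = 2.238 bits/symbol.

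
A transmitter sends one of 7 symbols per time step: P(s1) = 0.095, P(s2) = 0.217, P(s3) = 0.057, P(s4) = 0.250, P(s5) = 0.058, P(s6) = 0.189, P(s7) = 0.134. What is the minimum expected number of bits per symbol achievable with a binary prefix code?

Repeatedly combine the two least-probable nodes; the expected code length is the sum of the merged weights.
merge 57/1000 + 29/500 → 23/200
merge 19/200 + 23/200 → 21/100
merge 67/500 + 189/1000 → 323/1000
merge 21/100 + 217/1000 → 427/1000
merge 1/4 + 323/1000 → 573/1000
merge 427/1000 + 573/1000 → 1
L = 23/200 + 21/100 + 323/1000 + 427/1000 + 573/1000 + 1 = 331/125 = 2.648 bits/symbol.

2.648 bits/symbol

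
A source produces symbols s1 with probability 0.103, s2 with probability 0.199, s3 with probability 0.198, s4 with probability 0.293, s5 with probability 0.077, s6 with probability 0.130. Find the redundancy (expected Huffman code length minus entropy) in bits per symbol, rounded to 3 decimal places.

Entropy H = −Σ p log₂ p ≈ 2.4503 bits.
Huffman merges: 77/1000+103/1000→9/50; 13/100+9/50→31/100; 99/500+199/1000→397/1000; 293/1000+31/100→603/1000; 397/1000+603/1000→1. L = 249/100 ≈ 2.4900.
L − H = 2.4900 − 2.4503 = 0.040 bits.

0.040 bits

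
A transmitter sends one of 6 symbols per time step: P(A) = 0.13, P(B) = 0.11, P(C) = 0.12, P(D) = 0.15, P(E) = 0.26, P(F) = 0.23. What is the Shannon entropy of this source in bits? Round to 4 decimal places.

2.5035 bits

H = −Σ pᵢ log₂ pᵢ.
−0.13·log₂(0.13) = 0.3826
−0.11·log₂(0.11) = 0.3503
−0.12·log₂(0.12) = 0.3671
−0.15·log₂(0.15) = 0.4105
−0.26·log₂(0.26) = 0.5053
−0.23·log₂(0.23) = 0.4877
Sum ≈ 2.5035 → 2.5035 bits.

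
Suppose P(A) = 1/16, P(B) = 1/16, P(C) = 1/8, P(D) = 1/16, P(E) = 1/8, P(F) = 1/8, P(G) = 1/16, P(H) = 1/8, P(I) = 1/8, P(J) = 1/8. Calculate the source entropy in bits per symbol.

3.25 bits

Each probability is a power of 1/2, so log₂(1/p) is an integer.
H = Σ p·log₂(1/p) = 1/16·4 + 1/16·4 + 1/8·3 + 1/16·4 + 1/8·3 + 1/8·3 + 1/16·4 + 1/8·3 + 1/8·3 + 1/8·3 = 3.25 bits.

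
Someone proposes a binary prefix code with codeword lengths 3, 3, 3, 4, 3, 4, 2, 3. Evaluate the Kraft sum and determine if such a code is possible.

1; yes

With common denominator 2^4 = 16: Σ 2^(−ℓᵢ) = 2/16 + 2/16 + 2/16 + 1/16 + 2/16 + 1/16 + 4/16 + 2/16 = 16/16 = 1.
Kraft's inequality requires Σ ≤ 1; here Σ = 1 ≤ 1, so such a prefix code exists.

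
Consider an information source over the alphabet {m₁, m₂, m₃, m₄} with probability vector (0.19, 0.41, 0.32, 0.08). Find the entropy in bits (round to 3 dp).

1.800 bits

H = −Σ pᵢ log₂ pᵢ.
−0.19·log₂(0.19) = 0.4552
−0.41·log₂(0.41) = 0.5274
−0.32·log₂(0.32) = 0.5260
−0.08·log₂(0.08) = 0.2915
Sum ≈ 1.8002 → 1.800 bits.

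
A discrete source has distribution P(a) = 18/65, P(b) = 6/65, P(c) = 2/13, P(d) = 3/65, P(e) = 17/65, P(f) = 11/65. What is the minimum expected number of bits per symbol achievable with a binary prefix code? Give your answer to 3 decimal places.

Repeatedly combine the two least-probable nodes; the expected code length is the sum of the merged weights.
merge 3/65 + 6/65 → 9/65
merge 9/65 + 2/13 → 19/65
merge 11/65 + 17/65 → 28/65
merge 18/65 + 19/65 → 37/65
merge 28/65 + 37/65 → 1
L = 9/65 + 19/65 + 28/65 + 37/65 + 1 = 158/65 ≈ 2.431 bits/symbol.

2.431 bits/symbol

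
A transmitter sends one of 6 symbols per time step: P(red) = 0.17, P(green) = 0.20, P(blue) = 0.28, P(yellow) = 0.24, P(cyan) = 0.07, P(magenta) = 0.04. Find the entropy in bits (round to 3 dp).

2.362 bits

H = −Σ pᵢ log₂ pᵢ.
−0.17·log₂(0.17) = 0.4346
−0.20·log₂(0.20) = 0.4644
−0.28·log₂(0.28) = 0.5142
−0.24·log₂(0.24) = 0.4941
−0.07·log₂(0.07) = 0.2686
−0.04·log₂(0.04) = 0.1858
Sum ≈ 2.3616 → 2.362 bits.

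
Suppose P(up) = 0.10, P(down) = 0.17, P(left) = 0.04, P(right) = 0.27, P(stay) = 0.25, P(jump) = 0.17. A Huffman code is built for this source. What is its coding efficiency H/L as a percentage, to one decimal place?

Entropy H = −Σ p log₂ p ≈ 2.3971 bits.
Huffman merges: 1/25+1/10→7/50; 7/50+17/100→31/100; 17/100+1/4→21/50; 27/100+31/100→29/50; 21/50+29/50→1. L = 49/20 ≈ 2.4500.
Efficiency = H/L = 2.3971/2.4500 = 97.8%.

97.8%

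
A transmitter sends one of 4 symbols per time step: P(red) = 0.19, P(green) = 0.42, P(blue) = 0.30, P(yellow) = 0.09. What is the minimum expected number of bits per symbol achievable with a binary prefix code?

Repeatedly combine the two least-probable nodes; the expected code length is the sum of the merged weights.
merge 9/100 + 19/100 → 7/25
merge 7/25 + 3/10 → 29/50
merge 21/50 + 29/50 → 1
L = 7/25 + 29/50 + 1 = 93/50 = 1.86 bits/symbol.

1.86 bits/symbol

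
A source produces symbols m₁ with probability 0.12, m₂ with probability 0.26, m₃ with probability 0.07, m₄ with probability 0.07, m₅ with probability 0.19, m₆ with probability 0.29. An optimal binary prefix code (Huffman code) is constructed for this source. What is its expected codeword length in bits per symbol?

Repeatedly combine the two least-probable nodes; the expected code length is the sum of the merged weights.
merge 7/100 + 7/100 → 7/50
merge 3/25 + 7/50 → 13/50
merge 19/100 + 13/50 → 9/20
merge 13/50 + 29/100 → 11/20
merge 9/20 + 11/20 → 1
L = 7/50 + 13/50 + 9/20 + 11/20 + 1 = 12/5 = 2.4 bits/symbol.

2.4 bits/symbol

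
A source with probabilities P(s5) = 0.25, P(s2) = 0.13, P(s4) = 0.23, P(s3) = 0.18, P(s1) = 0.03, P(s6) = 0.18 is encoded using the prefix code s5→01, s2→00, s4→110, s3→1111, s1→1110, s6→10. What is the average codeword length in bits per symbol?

2.65 bits/symbol

L̄ = Σ pᵢ·ℓᵢ = 0.25·2 + 0.13·2 + 0.23·3 + 0.18·4 + 0.03·4 + 0.18·2 = 2.65 bits/symbol.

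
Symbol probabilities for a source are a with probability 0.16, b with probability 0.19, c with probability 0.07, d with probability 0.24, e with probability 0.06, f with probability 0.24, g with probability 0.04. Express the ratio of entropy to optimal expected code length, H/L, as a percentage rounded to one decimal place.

Entropy H = −Σ p log₂ p ≈ 2.5644 bits.
Huffman merges: 1/25+3/50→1/10; 7/100+1/10→17/100; 4/25+17/100→33/100; 19/100+6/25→43/100; 6/25+33/100→57/100; 43/100+57/100→1. L = 13/5 ≈ 2.6000.
Efficiency = H/L = 2.5644/2.6000 = 98.6%.

98.6%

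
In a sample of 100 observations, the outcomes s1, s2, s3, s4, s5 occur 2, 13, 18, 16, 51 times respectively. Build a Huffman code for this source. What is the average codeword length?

Probabilities are the counts divided by 100.
Repeatedly combine the two least-probable nodes; the expected code length is the sum of the merged weights.
merge 1/50 + 13/100 → 3/20
merge 3/20 + 4/25 → 31/100
merge 9/50 + 31/100 → 49/100
merge 49/100 + 51/100 → 1
L = 3/20 + 31/100 + 49/100 + 1 = 39/20 = 1.95 bits/symbol.

1.95 bits/symbol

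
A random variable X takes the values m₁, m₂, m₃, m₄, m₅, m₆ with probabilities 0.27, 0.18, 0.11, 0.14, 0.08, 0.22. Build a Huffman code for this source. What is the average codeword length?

2.51 bits/symbol

Repeatedly combine the two least-probable nodes; the expected code length is the sum of the merged weights.
merge 2/25 + 11/100 → 19/100
merge 7/50 + 9/50 → 8/25
merge 19/100 + 11/50 → 41/100
merge 27/100 + 8/25 → 59/100
merge 41/100 + 59/100 → 1
L = 19/100 + 8/25 + 41/100 + 59/100 + 1 = 251/100 = 2.51 bits/symbol.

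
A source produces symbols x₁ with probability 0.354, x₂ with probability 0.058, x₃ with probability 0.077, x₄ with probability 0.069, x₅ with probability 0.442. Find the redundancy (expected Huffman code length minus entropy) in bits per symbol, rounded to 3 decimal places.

0.049 bits

Entropy H = −Σ p log₂ p ≈ 1.8402 bits.
Huffman merges: 29/500+69/1000→127/1000; 77/1000+127/1000→51/250; 51/250+177/500→279/500; 221/500+279/500→1. L = 1889/1000 ≈ 1.8890.
L − H = 1.8890 − 1.8402 = 0.049 bits.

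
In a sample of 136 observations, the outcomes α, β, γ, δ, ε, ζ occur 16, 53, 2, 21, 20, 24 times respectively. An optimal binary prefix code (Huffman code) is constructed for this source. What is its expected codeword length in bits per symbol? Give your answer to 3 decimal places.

2.353 bits/symbol

Probabilities are the counts divided by 136.
Repeatedly combine the two least-probable nodes; the expected code length is the sum of the merged weights.
merge 1/68 + 2/17 → 9/68
merge 9/68 + 5/34 → 19/68
merge 21/136 + 3/17 → 45/136
merge 19/68 + 45/136 → 83/136
merge 53/136 + 83/136 → 1
L = 9/68 + 19/68 + 45/136 + 83/136 + 1 = 40/17 ≈ 2.353 bits/symbol.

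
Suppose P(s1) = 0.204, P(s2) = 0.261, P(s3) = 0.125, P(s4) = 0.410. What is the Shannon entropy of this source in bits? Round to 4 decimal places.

H = −Σ pᵢ log₂ pᵢ.
−0.204·log₂(0.204) = 0.4678
−0.261·log₂(0.261) = 0.5058
−0.125·log₂(0.125) = 0.3750
−0.410·log₂(0.410) = 0.5274
Sum ≈ 1.8760 → 1.8760 bits.

1.8760 bits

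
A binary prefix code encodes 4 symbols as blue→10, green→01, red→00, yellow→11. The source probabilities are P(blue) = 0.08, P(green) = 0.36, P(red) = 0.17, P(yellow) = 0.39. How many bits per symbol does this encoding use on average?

L̄ = Σ pᵢ·ℓᵢ = 0.08·2 + 0.36·2 + 0.17·2 + 0.39·2 = 2 bits/symbol.

2 bits/symbol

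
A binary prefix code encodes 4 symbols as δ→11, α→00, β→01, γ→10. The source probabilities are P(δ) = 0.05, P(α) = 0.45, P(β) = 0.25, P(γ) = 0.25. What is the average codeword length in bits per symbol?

2 bits/symbol

L̄ = Σ pᵢ·ℓᵢ = 0.05·2 + 0.45·2 + 0.25·2 + 0.25·2 = 2 bits/symbol.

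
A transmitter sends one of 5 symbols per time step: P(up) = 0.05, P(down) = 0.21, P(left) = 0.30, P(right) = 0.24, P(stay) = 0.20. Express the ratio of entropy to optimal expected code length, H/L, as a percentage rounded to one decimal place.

96.4%

Entropy H = −Σ p log₂ p ≈ 2.1685 bits.
Huffman merges: 1/20+1/5→1/4; 21/100+6/25→9/20; 1/4+3/10→11/20; 9/20+11/20→1. L = 9/4 ≈ 2.2500.
Efficiency = H/L = 2.1685/2.2500 = 96.4%.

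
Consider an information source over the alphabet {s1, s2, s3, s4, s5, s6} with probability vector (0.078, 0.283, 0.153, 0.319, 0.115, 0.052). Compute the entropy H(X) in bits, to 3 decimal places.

2.323 bits

H = −Σ pᵢ log₂ pᵢ.
−0.078·log₂(0.078) = 0.2871
−0.283·log₂(0.283) = 0.5154
−0.153·log₂(0.153) = 0.4144
−0.319·log₂(0.319) = 0.5258
−0.115·log₂(0.115) = 0.3588
−0.052·log₂(0.052) = 0.2218
Sum ≈ 2.3233 → 2.323 bits.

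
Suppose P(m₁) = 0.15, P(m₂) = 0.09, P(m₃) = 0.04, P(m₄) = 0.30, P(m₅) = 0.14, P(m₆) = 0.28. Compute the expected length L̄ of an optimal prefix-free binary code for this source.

Repeatedly combine the two least-probable nodes; the expected code length is the sum of the merged weights.
merge 1/25 + 9/100 → 13/100
merge 13/100 + 7/50 → 27/100
merge 3/20 + 27/100 → 21/50
merge 7/25 + 3/10 → 29/50
merge 21/50 + 29/50 → 1
L = 13/100 + 27/100 + 21/50 + 29/50 + 1 = 12/5 = 2.4 bits/symbol.

2.4 bits/symbol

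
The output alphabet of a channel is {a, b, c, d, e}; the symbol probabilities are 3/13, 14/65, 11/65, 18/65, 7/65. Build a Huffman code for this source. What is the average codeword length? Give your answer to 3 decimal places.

Repeatedly combine the two least-probable nodes; the expected code length is the sum of the merged weights.
merge 7/65 + 11/65 → 18/65
merge 14/65 + 3/13 → 29/65
merge 18/65 + 18/65 → 36/65
merge 29/65 + 36/65 → 1
L = 18/65 + 29/65 + 36/65 + 1 = 148/65 ≈ 2.277 bits/symbol.

2.277 bits/symbol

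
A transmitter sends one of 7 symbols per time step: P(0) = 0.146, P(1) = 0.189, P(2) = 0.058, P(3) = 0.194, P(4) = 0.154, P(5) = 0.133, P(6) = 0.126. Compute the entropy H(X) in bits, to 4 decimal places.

H = −Σ pᵢ log₂ pᵢ.
−0.146·log₂(0.146) = 0.4053
−0.189·log₂(0.189) = 0.4543
−0.058·log₂(0.058) = 0.2383
−0.194·log₂(0.194) = 0.4590
−0.154·log₂(0.154) = 0.4156
−0.133·log₂(0.133) = 0.3871
−0.126·log₂(0.126) = 0.3766
Sum ≈ 2.7361 → 2.7361 bits.

2.7361 bits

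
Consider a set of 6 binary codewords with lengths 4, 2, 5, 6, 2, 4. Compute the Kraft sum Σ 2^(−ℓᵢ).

With common denominator 2^6 = 64: Σ 2^(−ℓᵢ) = 4/64 + 16/64 + 2/64 + 1/64 + 16/64 + 4/64 = 43/64 = 0.671875.

0.671875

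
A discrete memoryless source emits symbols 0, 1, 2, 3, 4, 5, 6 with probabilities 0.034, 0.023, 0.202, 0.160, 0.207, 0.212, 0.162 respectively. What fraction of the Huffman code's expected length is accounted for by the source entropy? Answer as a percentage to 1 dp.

96.7%

Entropy H = −Σ p log₂ p ≈ 2.5504 bits.
Huffman merges: 23/1000+17/500→57/1000; 57/1000+4/25→217/1000; 81/500+101/500→91/250; 207/1000+53/250→419/1000; 217/1000+91/250→581/1000; 419/1000+581/1000→1. L = 1319/500 ≈ 2.6380.
Efficiency = H/L = 2.5504/2.6380 = 96.7%.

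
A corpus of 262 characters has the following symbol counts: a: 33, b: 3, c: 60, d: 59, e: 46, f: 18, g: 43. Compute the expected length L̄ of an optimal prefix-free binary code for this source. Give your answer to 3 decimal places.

2.626 bits/symbol

Probabilities are the counts divided by 262.
Repeatedly combine the two least-probable nodes; the expected code length is the sum of the merged weights.
merge 3/262 + 9/131 → 21/262
merge 21/262 + 33/262 → 27/131
merge 43/262 + 23/131 → 89/262
merge 27/131 + 59/262 → 113/262
merge 30/131 + 89/262 → 149/262
merge 113/262 + 149/262 → 1
L = 21/262 + 27/131 + 89/262 + 113/262 + 149/262 + 1 = 344/131 ≈ 2.626 bits/symbol.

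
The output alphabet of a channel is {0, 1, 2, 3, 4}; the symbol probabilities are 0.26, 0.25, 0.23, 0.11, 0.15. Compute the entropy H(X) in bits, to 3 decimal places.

H = −Σ pᵢ log₂ pᵢ.
−0.26·log₂(0.26) = 0.5053
−0.25·log₂(0.25) = 0.5000
−0.23·log₂(0.23) = 0.4877
−0.11·log₂(0.11) = 0.3503
−0.15·log₂(0.15) = 0.4105
Sum ≈ 2.2538 → 2.254 bits.

2.254 bits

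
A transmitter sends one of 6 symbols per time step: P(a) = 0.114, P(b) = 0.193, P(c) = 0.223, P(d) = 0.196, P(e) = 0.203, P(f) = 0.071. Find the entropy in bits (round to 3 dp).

2.497 bits

H = −Σ pᵢ log₂ pᵢ.
−0.114·log₂(0.114) = 0.3571
−0.193·log₂(0.193) = 0.4581
−0.223·log₂(0.223) = 0.4828
−0.196·log₂(0.196) = 0.4608
−0.203·log₂(0.203) = 0.4670
−0.071·log₂(0.071) = 0.2709
Sum ≈ 2.4967 → 2.497 bits.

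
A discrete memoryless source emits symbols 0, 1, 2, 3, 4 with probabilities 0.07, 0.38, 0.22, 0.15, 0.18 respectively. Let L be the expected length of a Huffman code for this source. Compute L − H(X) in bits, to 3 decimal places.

Entropy H = −Σ p log₂ p ≈ 2.1354 bits.
Huffman merges: 7/100+3/20→11/50; 9/50+11/50→2/5; 11/50+19/50→3/5; 2/5+3/5→1. L = 111/50 ≈ 2.2200.
L − H = 2.2200 − 2.1354 = 0.085 bits.

0.085 bits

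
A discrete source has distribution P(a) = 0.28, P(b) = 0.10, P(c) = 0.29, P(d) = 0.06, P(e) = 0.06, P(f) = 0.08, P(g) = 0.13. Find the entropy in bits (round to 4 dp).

2.5255 bits

H = −Σ pᵢ log₂ pᵢ.
−0.28·log₂(0.28) = 0.5142
−0.10·log₂(0.10) = 0.3322
−0.29·log₂(0.29) = 0.5179
−0.06·log₂(0.06) = 0.2435
−0.06·log₂(0.06) = 0.2435
−0.08·log₂(0.08) = 0.2915
−0.13·log₂(0.13) = 0.3826
Sum ≈ 2.5255 → 2.5255 bits.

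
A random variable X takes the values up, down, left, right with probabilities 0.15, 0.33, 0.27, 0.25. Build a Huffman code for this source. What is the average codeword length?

Repeatedly combine the two least-probable nodes; the expected code length is the sum of the merged weights.
merge 3/20 + 1/4 → 2/5
merge 27/100 + 33/100 → 3/5
merge 2/5 + 3/5 → 1
L = 2/5 + 3/5 + 1 = 2 bits/symbol.

2 bits/symbol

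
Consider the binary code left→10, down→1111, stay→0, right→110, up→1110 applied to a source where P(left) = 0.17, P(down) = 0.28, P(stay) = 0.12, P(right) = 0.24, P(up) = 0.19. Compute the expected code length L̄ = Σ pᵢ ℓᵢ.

3.06 bits/symbol

L̄ = Σ pᵢ·ℓᵢ = 0.17·2 + 0.28·4 + 0.12·1 + 0.24·3 + 0.19·4 = 3.06 bits/symbol.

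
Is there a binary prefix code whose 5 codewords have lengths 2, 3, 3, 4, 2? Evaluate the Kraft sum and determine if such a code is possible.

With common denominator 2^4 = 16: Σ 2^(−ℓᵢ) = 4/16 + 2/16 + 2/16 + 1/16 + 4/16 = 13/16 = 0.8125.
Kraft's inequality requires Σ ≤ 1; here Σ = 0.8125 ≤ 1, so such a prefix code exists.

0.8125; yes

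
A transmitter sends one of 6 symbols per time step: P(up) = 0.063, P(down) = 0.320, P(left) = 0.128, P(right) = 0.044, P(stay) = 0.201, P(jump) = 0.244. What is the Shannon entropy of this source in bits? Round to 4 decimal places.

H = −Σ pᵢ log₂ pᵢ.
−0.063·log₂(0.063) = 0.2513
−0.320·log₂(0.320) = 0.5260
−0.128·log₂(0.128) = 0.3796
−0.044·log₂(0.044) = 0.1983
−0.201·log₂(0.201) = 0.4653
−0.244·log₂(0.244) = 0.4966
Sum ≈ 2.3170 → 2.3170 bits.

2.3170 bits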